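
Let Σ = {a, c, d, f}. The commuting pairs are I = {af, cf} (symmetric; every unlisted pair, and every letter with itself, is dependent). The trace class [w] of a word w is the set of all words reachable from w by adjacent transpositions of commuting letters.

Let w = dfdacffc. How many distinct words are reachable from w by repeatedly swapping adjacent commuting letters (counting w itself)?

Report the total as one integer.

drop 0:d onto floor
drop 1:f onto {0:d}
drop 2:d onto {1:f}
drop 3:a onto {2:d}
drop 4:c onto {3:a}
drop 5:f onto {2:d}
drop 6:f onto {5:f}
drop 7:c onto {4:c}
ground layer = {0:d}
drop-orders for the pieces not yet dropped (sum over which currently-grounded one goes next):
  1 to go: {6} 1  {7} 1
  2 to go: {4,7} 1  {5,6} 1  {6,7} 2
  3 to go: {3,4,7} 1  {4,6,7} 3  {5,6,7} 3
  4 to go: {3,4,6,7} 4  {4,5,6,7} 6
  5 to go: {3,4,5,6,7} 10
  6 to go: {2,3,4,5,6,7} 10
  if 0:d drops first: 10 orders

10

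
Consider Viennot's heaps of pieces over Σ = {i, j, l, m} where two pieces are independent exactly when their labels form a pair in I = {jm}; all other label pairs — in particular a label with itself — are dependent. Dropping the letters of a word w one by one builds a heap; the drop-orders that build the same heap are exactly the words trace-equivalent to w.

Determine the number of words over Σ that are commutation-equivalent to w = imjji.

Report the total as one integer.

3

drop 0:i onto floor
drop 1:m onto {0:i}
drop 2:j onto {0:i}
drop 3:j onto {2:j}
drop 4:i onto {1:m, 3:j}
ground layer = {0:i}
drop-orders for the pieces not yet dropped (sum over which currently-grounded one goes next):
  1 to go: {4} 1
  2 to go: {1,4} 1  {3,4} 1
  3 to go: {1,3,4} 2  {2,3,4} 1
  if 0:i drops first: 3 orders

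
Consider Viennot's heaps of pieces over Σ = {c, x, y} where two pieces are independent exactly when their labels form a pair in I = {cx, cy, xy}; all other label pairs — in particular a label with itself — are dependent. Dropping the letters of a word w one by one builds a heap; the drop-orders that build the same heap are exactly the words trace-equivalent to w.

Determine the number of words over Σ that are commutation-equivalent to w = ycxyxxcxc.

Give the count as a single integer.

#0=y has no predecessor
#1=c has no predecessor
#2=x has no predecessor
#3=y depends on [0:y]
#4=x depends on [2:x]
#5=x depends on [4:x]
#6=c depends on [1:c]
#7=x depends on [5:x]
#8=c depends on [6:c]
sources: [0:y, 1:c, 2:x]
N(rest) = Σ N(rest − s) over sources s of rest; N(one piece) = 1:
  size 1 → [3]=1  [7]=1  [8]=1
  size 2 → [0,3]=1  [3,7]=2  [3,8]=2  [5,7]=1  [6,8]=1  [7,8]=2
  size 3 → [0,3,7]=3  [0,3,8]=3  [1,6,8]=1  [3,5,7]=3  [3,6,8]=3  [3,7,8]=6  [4,5,7]=1  [5,7,8]=3  [6,7,8]=3
  size 4 → [0,3,5,7]=6  [0,3,6,8]=6  [0,3,7,8]=12  [1,3,6,8]=4  [1,6,7,8]=4  [2,4,5,7]=1  [3,4,5,7]=4  [3,5,7,8]=12  [3,6,7,8]=12  [4,5,7,8]=4  [5,6,7,8]=6
  size 5 → [0,1,3,6,8]=10  [0,3,4,5,7]=10  [0,3,5,7,8]=30  [0,3,6,7,8]=30  [1,3,6,7,8]=20  [1,5,6,7,8]=10  [2,3,4,5,7]=5  [2,4,5,7,8]=5  [3,4,5,7,8]=20  [3,5,6,7,8]=30  [4,5,6,7,8]=10
  size 6 → [0,1,3,6,7,8]=60  [0,2,3,4,5,7]=15  [0,3,4,5,7,8]=60  [0,3,5,6,7,8]=90  [1,3,5,6,7,8]=60  [1,4,5,6,7,8]=20  [2,3,4,5,7,8]=30  [2,4,5,6,7,8]=15  [3,4,5,6,7,8]=60
  size 7 → [0,1,3,5,6,7,8]=210  [0,2,3,4,5,7,8]=105  [0,3,4,5,6,7,8]=210  [1,2,4,5,6,7,8]=35  [1,3,4,5,6,7,8]=140  [2,3,4,5,6,7,8]=105
  first=0(y) contributes 280
  first=1(c) contributes 420
  first=2(x) contributes 560
|[w]| = 1260

1260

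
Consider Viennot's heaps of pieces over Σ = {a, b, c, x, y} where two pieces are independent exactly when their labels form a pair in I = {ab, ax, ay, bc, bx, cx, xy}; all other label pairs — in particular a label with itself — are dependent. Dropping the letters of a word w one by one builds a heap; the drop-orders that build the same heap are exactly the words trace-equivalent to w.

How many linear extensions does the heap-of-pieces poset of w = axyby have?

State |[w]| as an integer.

#0=a has no predecessor
#1=x has no predecessor
#2=y has no predecessor
#3=b depends on [2:y]
#4=y depends on [3:b]
sources: [0:a, 1:x, 2:y]
N(rest) = Σ N(rest − s) over sources s of rest; N(one piece) = 1:
  size 1 → [0]=1  [1]=1  [4]=1
  size 2 → [0,1]=2  [0,4]=2  [1,4]=2  [3,4]=1
  size 3 → [0,1,4]=6  [0,3,4]=3  [1,3,4]=3  [2,3,4]=1
  first=0(a) contributes 4
  first=1(x) contributes 4
  first=2(y) contributes 12
|[w]| = 20

20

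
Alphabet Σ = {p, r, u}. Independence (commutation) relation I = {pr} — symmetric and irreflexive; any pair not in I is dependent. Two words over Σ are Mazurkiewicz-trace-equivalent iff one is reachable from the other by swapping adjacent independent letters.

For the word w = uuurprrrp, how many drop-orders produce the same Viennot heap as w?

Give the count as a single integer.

15

drop 0:u onto floor
drop 1:u onto {0:u}
drop 2:u onto {1:u}
drop 3:r onto {2:u}
drop 4:p onto {2:u}
drop 5:r onto {3:r}
drop 6:r onto {5:r}
drop 7:r onto {6:r}
drop 8:p onto {4:p}
ground layer = {0:u}
drop-orders for the pieces not yet dropped (sum over which currently-grounded one goes next):
  1 to go: {7} 1  {8} 1
  2 to go: {4,8} 1  {6,7} 1  {7,8} 2
  3 to go: {4,7,8} 3  {5,6,7} 1  {6,7,8} 3
  4 to go: {3,5,6,7} 1  {4,6,7,8} 6  {5,6,7,8} 4
  5 to go: {3,5,6,7,8} 5  {4,5,6,7,8} 10
  6 to go: {3,4,5,6,7,8} 15
  7 to go: {2,3,4,5,6,7,8} 15
  if 0:u drops first: 15 orders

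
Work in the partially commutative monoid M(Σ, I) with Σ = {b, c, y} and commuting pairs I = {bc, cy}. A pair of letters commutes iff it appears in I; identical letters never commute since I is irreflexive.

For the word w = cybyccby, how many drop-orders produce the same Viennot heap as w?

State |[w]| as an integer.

piece 0:c — minimal
piece 1:y — minimal
piece 2:b rests on {1:y}
piece 3:y rests on {2:b}
piece 4:c rests on {0:c}
piece 5:c rests on {4:c}
piece 6:b rests on {3:y}
piece 7:y rests on {6:b}
minimal pieces: {0:c, 1:y}
ways to finish when only these pieces remain (= sum over removing one remaining piece with nothing left below it):
  1 left: {5}→1  {7}→1
  2 left: {4,5}→1  {5,7}→2  {6,7}→1
  3 left: {0,4,5}→1  {3,6,7}→1  {4,5,7}→3  {5,6,7}→3
  4 left: {0,4,5,7}→4  {2,3,6,7}→1  {3,5,6,7}→4  {4,5,6,7}→6
  5 left: {0,4,5,6,7}→10  {1,2,3,6,7}→1  {2,3,5,6,7}→5  {3,4,5,6,7}→10
  6 left: {0,3,4,5,6,7}→20  {1,2,3,5,6,7}→6  {2,3,4,5,6,7}→15
  placing 0:c first → 21 extensions
  placing 1:y first → 35 extensions
total linear extensions = 56

56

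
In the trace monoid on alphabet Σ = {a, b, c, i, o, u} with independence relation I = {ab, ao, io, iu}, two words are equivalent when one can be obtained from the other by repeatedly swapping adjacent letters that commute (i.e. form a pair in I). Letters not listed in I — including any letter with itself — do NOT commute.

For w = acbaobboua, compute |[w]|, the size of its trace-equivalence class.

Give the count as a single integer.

0(a) covers ∅
1(c) covers 0:a
2(b) covers 1:c
3(a) covers 1:c
4(o) covers 2:b
5(b) covers 4:o
6(b) covers 5:b
7(o) covers 6:b
8(u) covers 3:a, 7:o
9(a) covers 8:u
floor of heap: 0:a
completions by unplaced set U, small U first (add the entries for U minus each lowest piece of U):
  |U|=1: {9}:1
  |U|=2: {8,9}:1
  |U|=3: {3,8,9}:1  {7,8,9}:1
  |U|=4: {3,7,8,9}:2  {6,7,8,9}:1
  |U|=5: {3,6,7,8,9}:3  {5,6,7,8,9}:1
  |U|=6: {3,5,6,7,8,9}:4  {4,5,6,7,8,9}:1
  |U|=7: {2,4,5,6,7,8,9}:1  {3,4,5,6,7,8,9}:5
  |U|=8: {2,3,4,5,6,7,8,9}:6
  start at 0(a): 6

6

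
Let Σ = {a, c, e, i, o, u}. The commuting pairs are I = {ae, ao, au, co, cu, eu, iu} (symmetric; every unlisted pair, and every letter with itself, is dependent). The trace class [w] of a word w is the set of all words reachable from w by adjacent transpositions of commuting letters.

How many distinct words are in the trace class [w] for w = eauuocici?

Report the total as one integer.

drop 0:e onto floor
drop 1:a onto floor
drop 2:u onto floor
drop 3:u onto {2:u}
drop 4:o onto {0:e, 3:u}
drop 5:c onto {0:e, 1:a}
drop 6:i onto {4:o, 5:c}
drop 7:c onto {6:i}
drop 8:i onto {7:c}
ground layer = {0:e, 1:a, 2:u}
drop-orders for the pieces not yet dropped (sum over which currently-grounded one goes next):
  1 to go: {8} 1
  2 to go: {7,8} 1
  3 to go: {6,7,8} 1
  4 to go: {4,6,7,8} 1  {5,6,7,8} 1
  5 to go: {1,5,6,7,8} 1  {3,4,6,7,8} 1  {4,5,6,7,8} 2
  6 to go: {0,4,5,6,7,8} 2  {1,4,5,6,7,8} 3  {2,3,4,6,7,8} 1  {3,4,5,6,7,8} 3
  7 to go: {0,1,4,5,6,7,8} 5  {0,3,4,5,6,7,8} 5  {1,3,4,5,6,7,8} 6  {2,3,4,5,6,7,8} 4
  if 0:e drops first: 10 orders
  if 1:a drops first: 9 orders
  if 2:u drops first: 16 orders
heap linearizations: 35

35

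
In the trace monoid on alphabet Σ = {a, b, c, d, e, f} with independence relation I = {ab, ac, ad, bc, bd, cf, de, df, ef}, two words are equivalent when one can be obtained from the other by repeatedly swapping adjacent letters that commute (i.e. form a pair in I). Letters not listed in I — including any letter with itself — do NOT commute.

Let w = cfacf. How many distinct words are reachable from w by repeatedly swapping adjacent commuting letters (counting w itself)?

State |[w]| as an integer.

10

drop 0:c onto floor
drop 1:f onto floor
drop 2:a onto {1:f}
drop 3:c onto {0:c}
drop 4:f onto {2:a}
ground layer = {0:c, 1:f}
drop-orders for the pieces not yet dropped (sum over which currently-grounded one goes next):
  1 to go: {3} 1  {4} 1
  2 to go: {0,3} 1  {2,4} 1  {3,4} 2
  3 to go: {0,3,4} 3  {1,2,4} 1  {2,3,4} 3
  if 0:c drops first: 4 orders
  if 1:f drops first: 6 orders
heap linearizations: 10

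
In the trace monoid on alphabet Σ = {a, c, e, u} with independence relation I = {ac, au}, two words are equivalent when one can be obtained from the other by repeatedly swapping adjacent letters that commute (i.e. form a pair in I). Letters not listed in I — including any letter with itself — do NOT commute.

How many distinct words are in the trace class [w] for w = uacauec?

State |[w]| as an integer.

0(u) covers ∅
1(a) covers ∅
2(c) covers 0:u
3(a) covers 1:a
4(u) covers 2:c
5(e) covers 3:a, 4:u
6(c) covers 5:e
floor of heap: 0:u, 1:a
completions by unplaced set U, small U first (add the entries for U minus each lowest piece of U):
  |U|=1: {6}:1
  |U|=2: {5,6}:1
  |U|=3: {3,5,6}:1  {4,5,6}:1
  |U|=4: {1,3,5,6}:1  {2,4,5,6}:1  {3,4,5,6}:2
  |U|=5: {0,2,4,5,6}:1  {1,3,4,5,6}:3  {2,3,4,5,6}:3
  start at 0(u): 6
  start at 1(a): 4
sum over floor = 10

10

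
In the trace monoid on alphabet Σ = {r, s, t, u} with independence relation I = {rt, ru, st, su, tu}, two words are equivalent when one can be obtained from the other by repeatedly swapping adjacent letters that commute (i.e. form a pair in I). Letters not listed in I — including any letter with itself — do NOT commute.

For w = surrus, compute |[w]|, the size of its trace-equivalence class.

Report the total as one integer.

0(s) covers ∅
1(u) covers ∅
2(r) covers 0:s
3(r) covers 2:r
4(u) covers 1:u
5(s) covers 3:r
floor of heap: 0:s, 1:u
completions by unplaced set U, small U first (add the entries for U minus each lowest piece of U):
  |U|=1: {4}:1  {5}:1
  |U|=2: {1,4}:1  {3,5}:1  {4,5}:2
  |U|=3: {1,4,5}:3  {2,3,5}:1  {3,4,5}:3
  |U|=4: {0,2,3,5}:1  {1,3,4,5}:6  {2,3,4,5}:4
  start at 0(s): 10
  start at 1(u): 5
sum over floor = 15

15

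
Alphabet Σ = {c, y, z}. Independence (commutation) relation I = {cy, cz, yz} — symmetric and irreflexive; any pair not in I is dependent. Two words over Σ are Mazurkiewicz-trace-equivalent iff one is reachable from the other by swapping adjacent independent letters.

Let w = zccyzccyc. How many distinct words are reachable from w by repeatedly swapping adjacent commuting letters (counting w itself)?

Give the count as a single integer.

756

0(z) covers ∅
1(c) covers ∅
2(c) covers 1:c
3(y) covers ∅
4(z) covers 0:z
5(c) covers 2:c
6(c) covers 5:c
7(y) covers 3:y
8(c) covers 6:c
floor of heap: 0:z, 1:c, 3:y
completions by unplaced set U, small U first (add the entries for U minus each lowest piece of U):
  |U|=1: {4}:1  {7}:1  {8}:1
  |U|=2: {0,4}:1  {3,7}:1  {4,7}:2  {4,8}:2  {6,8}:1  {7,8}:2
  |U|=3: {0,4,7}:3  {0,4,8}:3  {3,4,7}:3  {3,7,8}:3  {4,6,8}:3  {4,7,8}:6  {5,6,8}:1  {6,7,8}:3
  |U|=4: {0,3,4,7}:6  {0,4,6,8}:6  {0,4,7,8}:12  {2,5,6,8}:1  {3,4,7,8}:12  {3,6,7,8}:6  {4,5,6,8}:4  {4,6,7,8}:12  {5,6,7,8}:4
  |U|=5: {0,3,4,7,8}:30  {0,4,5,6,8}:10  {0,4,6,7,8}:30  {1,2,5,6,8}:1  {2,4,5,6,8}:5  {2,5,6,7,8}:5  {3,4,6,7,8}:30  {3,5,6,7,8}:10  {4,5,6,7,8}:20
  |U|=6: {0,2,4,5,6,8}:15  {0,3,4,6,7,8}:90  {0,4,5,6,7,8}:60  {1,2,4,5,6,8}:6  {1,2,5,6,7,8}:6  {2,3,5,6,7,8}:15  {2,4,5,6,7,8}:30  {3,4,5,6,7,8}:60
  |U|=7: {0,1,2,4,5,6,8}:21  {0,2,4,5,6,7,8}:105  {0,3,4,5,6,7,8}:210  {1,2,3,5,6,7,8}:21  {1,2,4,5,6,7,8}:42  {2,3,4,5,6,7,8}:105
  start at 0(z): 168
  start at 1(c): 420
  start at 3(y): 168
sum over floor = 756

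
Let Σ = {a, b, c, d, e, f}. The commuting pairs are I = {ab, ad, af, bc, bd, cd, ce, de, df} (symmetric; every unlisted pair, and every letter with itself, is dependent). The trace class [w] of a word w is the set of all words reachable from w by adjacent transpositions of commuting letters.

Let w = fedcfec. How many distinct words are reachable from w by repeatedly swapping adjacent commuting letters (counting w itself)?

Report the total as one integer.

0(f) covers ∅
1(e) covers 0:f
2(d) covers ∅
3(c) covers 0:f
4(f) covers 1:e, 3:c
5(e) covers 4:f
6(c) covers 4:f
floor of heap: 0:f, 2:d
completions by unplaced set U, small U first (add the entries for U minus each lowest piece of U):
  |U|=1: {2}:1  {5}:1  {6}:1
  |U|=2: {2,5}:2  {2,6}:2  {5,6}:2
  |U|=3: {2,5,6}:6  {4,5,6}:2
  |U|=4: {1,4,5,6}:2  {2,4,5,6}:8  {3,4,5,6}:2
  |U|=5: {1,2,4,5,6}:10  {1,3,4,5,6}:4  {2,3,4,5,6}:10
  start at 0(f): 24
  start at 2(d): 4
sum over floor = 28

28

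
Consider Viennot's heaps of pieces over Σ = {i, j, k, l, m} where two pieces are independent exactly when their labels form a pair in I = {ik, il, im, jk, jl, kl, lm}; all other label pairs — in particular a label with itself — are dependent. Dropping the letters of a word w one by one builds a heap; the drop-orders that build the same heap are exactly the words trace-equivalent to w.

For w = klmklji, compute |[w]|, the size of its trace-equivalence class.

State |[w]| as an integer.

63

piece 0:k — minimal
piece 1:l — minimal
piece 2:m rests on {0:k}
piece 3:k rests on {2:m}
piece 4:l rests on {1:l}
piece 5:j rests on {2:m}
piece 6:i rests on {5:j}
minimal pieces: {0:k, 1:l}
ways to finish when only these pieces remain (= sum over removing one remaining piece with nothing left below it):
  1 left: {3}→1  {4}→1  {6}→1
  2 left: {1,4}→1  {3,4}→2  {3,6}→2  {4,6}→2  {5,6}→1
  3 left: {1,3,4}→3  {1,4,6}→3  {3,4,6}→6  {3,5,6}→3  {4,5,6}→3
  4 left: {1,3,4,6}→12  {1,4,5,6}→6  {2,3,5,6}→3  {3,4,5,6}→12
  5 left: {0,2,3,5,6}→3  {1,3,4,5,6}→30  {2,3,4,5,6}→15
  placing 0:k first → 45 extensions
  placing 1:l first → 18 extensions
total linear extensions = 63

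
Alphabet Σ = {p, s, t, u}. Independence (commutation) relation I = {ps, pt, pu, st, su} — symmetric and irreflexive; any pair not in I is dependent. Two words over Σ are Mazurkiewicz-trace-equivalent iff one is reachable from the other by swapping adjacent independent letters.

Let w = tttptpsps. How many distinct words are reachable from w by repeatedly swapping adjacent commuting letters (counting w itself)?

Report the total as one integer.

1260

0(t) covers ∅
1(t) covers 0:t
2(t) covers 1:t
3(p) covers ∅
4(t) covers 2:t
5(p) covers 3:p
6(s) covers ∅
7(p) covers 5:p
8(s) covers 6:s
floor of heap: 0:t, 3:p, 6:s
completions by unplaced set U, small U first (add the entries for U minus each lowest piece of U):
  |U|=1: {4}:1  {7}:1  {8}:1
  |U|=2: {2,4}:1  {4,7}:2  {4,8}:2  {5,7}:1  {6,8}:1  {7,8}:2
  |U|=3: {1,2,4}:1  {2,4,7}:3  {2,4,8}:3  {3,5,7}:1  {4,5,7}:3  {4,6,8}:3  {4,7,8}:6  {5,7,8}:3  {6,7,8}:3
  |U|=4: {0,1,2,4}:1  {1,2,4,7}:4  {1,2,4,8}:4  {2,4,5,7}:6  {2,4,6,8}:6  {2,4,7,8}:12  {3,4,5,7}:4  {3,5,7,8}:4  {4,5,7,8}:12  {4,6,7,8}:12  {5,6,7,8}:6
  |U|=5: {0,1,2,4,7}:5  {0,1,2,4,8}:5  {1,2,4,5,7}:10  {1,2,4,6,8}:10  {1,2,4,7,8}:20  {2,3,4,5,7}:10  {2,4,5,7,8}:30  {2,4,6,7,8}:30  {3,4,5,7,8}:20  {3,5,6,7,8}:10  {4,5,6,7,8}:30
  |U|=6: {0,1,2,4,5,7}:15  {0,1,2,4,6,8}:15  {0,1,2,4,7,8}:30  {1,2,3,4,5,7}:20  {1,2,4,5,7,8}:60  {1,2,4,6,7,8}:60  {2,3,4,5,7,8}:60  {2,4,5,6,7,8}:90  {3,4,5,6,7,8}:60
  |U|=7: {0,1,2,3,4,5,7}:35  {0,1,2,4,5,7,8}:105  {0,1,2,4,6,7,8}:105  {1,2,3,4,5,7,8}:140  {1,2,4,5,6,7,8}:210  {2,3,4,5,6,7,8}:210
  start at 0(t): 560
  start at 3(p): 420
  start at 6(s): 280
sum over floor = 1260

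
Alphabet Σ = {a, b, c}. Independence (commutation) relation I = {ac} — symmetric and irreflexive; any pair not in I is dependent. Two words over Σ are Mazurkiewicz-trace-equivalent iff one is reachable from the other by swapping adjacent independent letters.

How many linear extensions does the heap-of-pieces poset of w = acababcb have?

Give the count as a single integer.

drop 0:a onto floor
drop 1:c onto floor
drop 2:a onto {0:a}
drop 3:b onto {1:c, 2:a}
drop 4:a onto {3:b}
drop 5:b onto {4:a}
drop 6:c onto {5:b}
drop 7:b onto {6:c}
ground layer = {0:a, 1:c}
drop-orders for the pieces not yet dropped (sum over which currently-grounded one goes next):
  1 to go: {7} 1
  2 to go: {6,7} 1
  3 to go: {5,6,7} 1
  4 to go: {4,5,6,7} 1
  5 to go: {3,4,5,6,7} 1
  6 to go: {1,3,4,5,6,7} 1  {2,3,4,5,6,7} 1
  if 0:a drops first: 2 orders
  if 1:c drops first: 1 orders
heap linearizations: 3

3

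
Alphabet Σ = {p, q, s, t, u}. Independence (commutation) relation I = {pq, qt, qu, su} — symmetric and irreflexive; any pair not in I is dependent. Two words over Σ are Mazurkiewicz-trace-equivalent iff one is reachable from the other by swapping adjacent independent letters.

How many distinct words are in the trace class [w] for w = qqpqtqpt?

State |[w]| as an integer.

0(q) covers ∅
1(q) covers 0:q
2(p) covers ∅
3(q) covers 1:q
4(t) covers 2:p
5(q) covers 3:q
6(p) covers 4:t
7(t) covers 6:p
floor of heap: 0:q, 2:p
completions by unplaced set U, small U first (add the entries for U minus each lowest piece of U):
  |U|=1: {5}:1  {7}:1
  |U|=2: {3,5}:1  {5,7}:2  {6,7}:1
  |U|=3: {1,3,5}:1  {3,5,7}:3  {4,6,7}:1  {5,6,7}:3
  |U|=4: {0,1,3,5}:1  {1,3,5,7}:4  {2,4,6,7}:1  {3,5,6,7}:6  {4,5,6,7}:4
  |U|=5: {0,1,3,5,7}:5  {1,3,5,6,7}:10  {2,4,5,6,7}:5  {3,4,5,6,7}:10
  |U|=6: {0,1,3,5,6,7}:15  {1,3,4,5,6,7}:20  {2,3,4,5,6,7}:15
  start at 0(q): 35
  start at 2(p): 35
sum over floor = 70

70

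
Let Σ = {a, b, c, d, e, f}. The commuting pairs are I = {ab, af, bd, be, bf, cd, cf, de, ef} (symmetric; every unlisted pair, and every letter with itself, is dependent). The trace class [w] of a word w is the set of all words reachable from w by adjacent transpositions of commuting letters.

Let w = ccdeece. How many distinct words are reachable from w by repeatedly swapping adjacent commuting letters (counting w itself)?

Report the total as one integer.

piece 0:c — minimal
piece 1:c rests on {0:c}
piece 2:d — minimal
piece 3:e rests on {1:c}
piece 4:e rests on {3:e}
piece 5:c rests on {4:e}
piece 6:e rests on {5:c}
minimal pieces: {0:c, 2:d}
ways to finish when only these pieces remain (= sum over removing one remaining piece with nothing left below it):
  1 left: {2}→1  {6}→1
  2 left: {2,6}→2  {5,6}→1
  3 left: {2,5,6}→3  {4,5,6}→1
  4 left: {2,4,5,6}→4  {3,4,5,6}→1
  5 left: {1,3,4,5,6}→1  {2,3,4,5,6}→5
  placing 0:c first → 6 extensions
  placing 2:d first → 1 extensions
total linear extensions = 7

7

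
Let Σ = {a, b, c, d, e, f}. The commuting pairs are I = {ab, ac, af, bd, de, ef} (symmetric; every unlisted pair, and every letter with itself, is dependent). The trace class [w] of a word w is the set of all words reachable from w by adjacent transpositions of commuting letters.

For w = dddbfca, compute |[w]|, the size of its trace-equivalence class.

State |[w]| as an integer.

drop 0:d onto floor
drop 1:d onto {0:d}
drop 2:d onto {1:d}
drop 3:b onto floor
drop 4:f onto {2:d, 3:b}
drop 5:c onto {4:f}
drop 6:a onto {2:d}
ground layer = {0:d, 3:b}
drop-orders for the pieces not yet dropped (sum over which currently-grounded one goes next):
  1 to go: {5} 1  {6} 1
  2 to go: {4,5} 1  {5,6} 2
  3 to go: {3,4,5} 1  {4,5,6} 3
  4 to go: {2,4,5,6} 3  {3,4,5,6} 4
  5 to go: {1,2,4,5,6} 3  {2,3,4,5,6} 7
  if 0:d drops first: 10 orders
  if 3:b drops first: 3 orders
heap linearizations: 13

13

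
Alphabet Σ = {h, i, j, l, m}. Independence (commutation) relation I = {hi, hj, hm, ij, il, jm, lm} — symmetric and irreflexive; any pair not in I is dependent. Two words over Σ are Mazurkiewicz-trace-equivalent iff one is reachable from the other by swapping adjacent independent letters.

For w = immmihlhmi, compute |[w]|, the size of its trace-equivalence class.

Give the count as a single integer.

120

piece 0:i — minimal
piece 1:m rests on {0:i}
piece 2:m rests on {1:m}
piece 3:m rests on {2:m}
piece 4:i rests on {3:m}
piece 5:h — minimal
piece 6:l rests on {5:h}
piece 7:h rests on {6:l}
piece 8:m rests on {4:i}
piece 9:i rests on {8:m}
minimal pieces: {0:i, 5:h}
ways to finish when only these pieces remain (= sum over removing one remaining piece with nothing left below it):
  1 left: {7}→1  {9}→1
  2 left: {6,7}→1  {7,9}→2  {8,9}→1
  3 left: {4,8,9}→1  {5,6,7}→1  {6,7,9}→3  {7,8,9}→3
  4 left: {3,4,8,9}→1  {4,7,8,9}→4  {5,6,7,9}→4  {6,7,8,9}→6
  5 left: {2,3,4,8,9}→1  {3,4,7,8,9}→5  {4,6,7,8,9}→10  {5,6,7,8,9}→10
  6 left: {1,2,3,4,8,9}→1  {2,3,4,7,8,9}→6  {3,4,6,7,8,9}→15  {4,5,6,7,8,9}→20
  7 left: {0,1,2,3,4,8,9}→1  {1,2,3,4,7,8,9}→7  {2,3,4,6,7,8,9}→21  {3,4,5,6,7,8,9}→35
  8 left: {0,1,2,3,4,7,8,9}→8  {1,2,3,4,6,7,8,9}→28  {2,3,4,5,6,7,8,9}→56
  placing 0:i first → 84 extensions
  placing 5:h first → 36 extensions
total linear extensions = 120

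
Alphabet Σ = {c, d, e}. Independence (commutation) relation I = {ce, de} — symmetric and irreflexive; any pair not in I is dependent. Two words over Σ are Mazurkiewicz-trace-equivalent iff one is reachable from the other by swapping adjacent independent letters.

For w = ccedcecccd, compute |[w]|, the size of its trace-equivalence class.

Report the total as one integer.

piece 0:c — minimal
piece 1:c rests on {0:c}
piece 2:e — minimal
piece 3:d rests on {1:c}
piece 4:c rests on {3:d}
piece 5:e rests on {2:e}
piece 6:c rests on {4:c}
piece 7:c rests on {6:c}
piece 8:c rests on {7:c}
piece 9:d rests on {8:c}
minimal pieces: {0:c, 2:e}
ways to finish when only these pieces remain (= sum over removing one remaining piece with nothing left below it):
  1 left: {5}→1  {9}→1
  2 left: {2,5}→1  {5,9}→2  {8,9}→1
  3 left: {2,5,9}→3  {5,8,9}→3  {7,8,9}→1
  4 left: {2,5,8,9}→6  {5,7,8,9}→4  {6,7,8,9}→1
  5 left: {2,5,7,8,9}→10  {4,6,7,8,9}→1  {5,6,7,8,9}→5
  6 left: {2,5,6,7,8,9}→15  {3,4,6,7,8,9}→1  {4,5,6,7,8,9}→6
  7 left: {1,3,4,6,7,8,9}→1  {2,4,5,6,7,8,9}→21  {3,4,5,6,7,8,9}→7
  8 left: {0,1,3,4,6,7,8,9}→1  {1,3,4,5,6,7,8,9}→8  {2,3,4,5,6,7,8,9}→28
  placing 0:c first → 36 extensions
  placing 2:e first → 9 extensions
total linear extensions = 45

45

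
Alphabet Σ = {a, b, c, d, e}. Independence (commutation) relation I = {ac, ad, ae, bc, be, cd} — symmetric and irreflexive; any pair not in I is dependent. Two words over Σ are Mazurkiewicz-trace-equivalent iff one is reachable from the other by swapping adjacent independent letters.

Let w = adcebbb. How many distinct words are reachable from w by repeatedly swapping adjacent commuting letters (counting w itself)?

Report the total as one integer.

0(a) covers ∅
1(d) covers ∅
2(c) covers ∅
3(e) covers 1:d, 2:c
4(b) covers 0:a, 1:d
5(b) covers 4:b
6(b) covers 5:b
floor of heap: 0:a, 1:d, 2:c
completions by unplaced set U, small U first (add the entries for U minus each lowest piece of U):
  |U|=1: {3}:1  {6}:1
  |U|=2: {2,3}:1  {3,6}:2  {5,6}:1
  |U|=3: {2,3,6}:3  {3,5,6}:3  {4,5,6}:1
  |U|=4: {0,4,5,6}:1  {2,3,5,6}:6  {3,4,5,6}:4
  |U|=5: {0,3,4,5,6}:5  {1,3,4,5,6}:4  {2,3,4,5,6}:10
  start at 0(a): 14
  start at 1(d): 15
  start at 2(c): 9
sum over floor = 38

38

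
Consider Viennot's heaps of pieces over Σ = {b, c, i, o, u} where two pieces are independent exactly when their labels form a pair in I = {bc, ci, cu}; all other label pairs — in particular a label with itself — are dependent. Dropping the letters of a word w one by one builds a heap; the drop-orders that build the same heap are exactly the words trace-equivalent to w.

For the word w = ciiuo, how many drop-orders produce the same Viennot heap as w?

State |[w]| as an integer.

4

#0=c has no predecessor
#1=i has no predecessor
#2=i depends on [1:i]
#3=u depends on [2:i]
#4=o depends on [0:c, 3:u]
sources: [0:c, 1:i]
N(rest) = Σ N(rest − s) over sources s of rest; N(one piece) = 1:
  size 1 → [4]=1
  size 2 → [0,4]=1  [3,4]=1
  size 3 → [0,3,4]=2  [2,3,4]=1
  first=0(c) contributes 1
  first=1(i) contributes 3
|[w]| = 4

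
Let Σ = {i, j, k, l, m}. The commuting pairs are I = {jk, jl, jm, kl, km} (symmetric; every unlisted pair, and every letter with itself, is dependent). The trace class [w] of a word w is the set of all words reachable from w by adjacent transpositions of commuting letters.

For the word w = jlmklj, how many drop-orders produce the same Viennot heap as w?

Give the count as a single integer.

60

drop 0:j onto floor
drop 1:l onto floor
drop 2:m onto {1:l}
drop 3:k onto floor
drop 4:l onto {2:m}
drop 5:j onto {0:j}
ground layer = {0:j, 1:l, 3:k}
drop-orders for the pieces not yet dropped (sum over which currently-grounded one goes next):
  1 to go: {3} 1  {4} 1  {5} 1
  2 to go: {0,5} 1  {2,4} 1  {3,4} 2  {3,5} 2  {4,5} 2
  3 to go: {0,3,5} 3  {0,4,5} 3  {1,2,4} 1  {2,3,4} 3  {2,4,5} 3  {3,4,5} 6
  4 to go: {0,2,4,5} 6  {0,3,4,5} 12  {1,2,3,4} 4  {1,2,4,5} 4  {2,3,4,5} 12
  if 0:j drops first: 20 orders
  if 1:l drops first: 30 orders
  if 3:k drops first: 10 orders
heap linearizations: 60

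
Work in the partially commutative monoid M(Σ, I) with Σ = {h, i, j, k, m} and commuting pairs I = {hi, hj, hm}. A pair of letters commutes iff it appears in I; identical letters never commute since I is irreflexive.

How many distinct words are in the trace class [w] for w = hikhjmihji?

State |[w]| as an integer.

drop 0:h onto floor
drop 1:i onto floor
drop 2:k onto {0:h, 1:i}
drop 3:h onto {2:k}
drop 4:j onto {2:k}
drop 5:m onto {4:j}
drop 6:i onto {5:m}
drop 7:h onto {3:h}
drop 8:j onto {6:i}
drop 9:i onto {8:j}
ground layer = {0:h, 1:i}
drop-orders for the pieces not yet dropped (sum over which currently-grounded one goes next):
  1 to go: {7} 1  {9} 1
  2 to go: {3,7} 1  {7,9} 2  {8,9} 1
  3 to go: {3,7,9} 3  {6,8,9} 1  {7,8,9} 3
  4 to go: {3,7,8,9} 6  {5,6,8,9} 1  {6,7,8,9} 4
  5 to go: {3,6,7,8,9} 10  {4,5,6,8,9} 1  {5,6,7,8,9} 5
  6 to go: {3,5,6,7,8,9} 15  {4,5,6,7,8,9} 6
  7 to go: {3,4,5,6,7,8,9} 21
  8 to go: {2,3,4,5,6,7,8,9} 21
  if 0:h drops first: 21 orders
  if 1:i drops first: 21 orders
heap linearizations: 42

42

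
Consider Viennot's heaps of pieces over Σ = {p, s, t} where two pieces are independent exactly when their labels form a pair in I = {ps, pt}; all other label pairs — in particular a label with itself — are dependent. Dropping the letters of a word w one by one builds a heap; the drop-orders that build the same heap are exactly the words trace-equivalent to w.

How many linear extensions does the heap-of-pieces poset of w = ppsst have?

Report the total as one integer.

piece 0:p — minimal
piece 1:p rests on {0:p}
piece 2:s — minimal
piece 3:s rests on {2:s}
piece 4:t rests on {3:s}
minimal pieces: {0:p, 2:s}
ways to finish when only these pieces remain (= sum over removing one remaining piece with nothing left below it):
  1 left: {1}→1  {4}→1
  2 left: {0,1}→1  {1,4}→2  {3,4}→1
  3 left: {0,1,4}→3  {1,3,4}→3  {2,3,4}→1
  placing 0:p first → 4 extensions
  placing 2:s first → 6 extensions
total linear extensions = 10

10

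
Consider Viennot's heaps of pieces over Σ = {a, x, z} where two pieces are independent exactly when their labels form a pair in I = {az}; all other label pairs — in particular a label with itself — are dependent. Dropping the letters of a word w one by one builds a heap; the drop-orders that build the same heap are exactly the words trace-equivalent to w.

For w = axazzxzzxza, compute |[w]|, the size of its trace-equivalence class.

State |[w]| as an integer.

6

piece 0:a — minimal
piece 1:x rests on {0:a}
piece 2:a rests on {1:x}
piece 3:z rests on {1:x}
piece 4:z rests on {3:z}
piece 5:x rests on {2:a, 4:z}
piece 6:z rests on {5:x}
piece 7:z rests on {6:z}
piece 8:x rests on {7:z}
piece 9:z rests on {8:x}
piece 10:a rests on {8:x}
minimal pieces: {0:a}
ways to finish when only these pieces remain (= sum over removing one remaining piece with nothing left below it):
  1 left: {9}→1  {10}→1
  2 left: {9,10}→2
  3 left: {8,9,10}→2
  4 left: {7,8,9,10}→2
  5 left: {6,7,8,9,10}→2
  6 left: {5,6,7,8,9,10}→2
  7 left: {2,5,6,7,8,9,10}→2  {4,5,6,7,8,9,10}→2
  8 left: {2,4,5,6,7,8,9,10}→4  {3,4,5,6,7,8,9,10}→2
  9 left: {2,3,4,5,6,7,8,9,10}→6
  placing 0:a first → 6 extensions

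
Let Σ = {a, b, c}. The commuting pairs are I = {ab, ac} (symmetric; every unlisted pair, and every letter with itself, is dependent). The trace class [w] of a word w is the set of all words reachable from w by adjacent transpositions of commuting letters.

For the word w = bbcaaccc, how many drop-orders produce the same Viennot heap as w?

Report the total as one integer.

28

#0=b has no predecessor
#1=b depends on [0:b]
#2=c depends on [1:b]
#3=a has no predecessor
#4=a depends on [3:a]
#5=c depends on [2:c]
#6=c depends on [5:c]
#7=c depends on [6:c]
sources: [0:b, 3:a]
N(rest) = Σ N(rest − s) over sources s of rest; N(one piece) = 1:
  size 1 → [4]=1  [7]=1
  size 2 → [3,4]=1  [4,7]=2  [6,7]=1
  size 3 → [3,4,7]=3  [4,6,7]=3  [5,6,7]=1
  size 4 → [2,5,6,7]=1  [3,4,6,7]=6  [4,5,6,7]=4
  size 5 → [1,2,5,6,7]=1  [2,4,5,6,7]=5  [3,4,5,6,7]=10
  size 6 → [0,1,2,5,6,7]=1  [1,2,4,5,6,7]=6  [2,3,4,5,6,7]=15
  first=0(b) contributes 21
  first=3(a) contributes 7
|[w]| = 28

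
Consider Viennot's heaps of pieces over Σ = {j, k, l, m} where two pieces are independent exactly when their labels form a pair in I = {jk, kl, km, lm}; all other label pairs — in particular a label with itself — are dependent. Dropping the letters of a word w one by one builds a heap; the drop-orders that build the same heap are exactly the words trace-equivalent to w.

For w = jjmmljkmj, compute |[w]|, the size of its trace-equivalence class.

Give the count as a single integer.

piece 0:j — minimal
piece 1:j rests on {0:j}
piece 2:m rests on {1:j}
piece 3:m rests on {2:m}
piece 4:l rests on {1:j}
piece 5:j rests on {3:m, 4:l}
piece 6:k — minimal
piece 7:m rests on {5:j}
piece 8:j rests on {7:m}
minimal pieces: {0:j, 6:k}
ways to finish when only these pieces remain (= sum over removing one remaining piece with nothing left below it):
  1 left: {6}→1  {8}→1
  2 left: {6,8}→2  {7,8}→1
  3 left: {5,7,8}→1  {6,7,8}→3
  4 left: {3,5,7,8}→1  {4,5,7,8}→1  {5,6,7,8}→4
  5 left: {2,3,5,7,8}→1  {3,4,5,7,8}→2  {3,5,6,7,8}→5  {4,5,6,7,8}→5
  6 left: {2,3,4,5,7,8}→3  {2,3,5,6,7,8}→6  {3,4,5,6,7,8}→12
  7 left: {1,2,3,4,5,7,8}→3  {2,3,4,5,6,7,8}→21
  placing 0:j first → 24 extensions
  placing 6:k first → 3 extensions
total linear extensions = 27

27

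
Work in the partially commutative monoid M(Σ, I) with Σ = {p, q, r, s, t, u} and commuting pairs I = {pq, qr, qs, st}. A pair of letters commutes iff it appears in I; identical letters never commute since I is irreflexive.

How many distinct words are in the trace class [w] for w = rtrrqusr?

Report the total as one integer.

3

0(r) covers ∅
1(t) covers 0:r
2(r) covers 1:t
3(r) covers 2:r
4(q) covers 1:t
5(u) covers 3:r, 4:q
6(s) covers 5:u
7(r) covers 6:s
floor of heap: 0:r
completions by unplaced set U, small U first (add the entries for U minus each lowest piece of U):
  |U|=1: {7}:1
  |U|=2: {6,7}:1
  |U|=3: {5,6,7}:1
  |U|=4: {3,5,6,7}:1  {4,5,6,7}:1
  |U|=5: {2,3,5,6,7}:1  {3,4,5,6,7}:2
  |U|=6: {2,3,4,5,6,7}:3
  start at 0(r): 3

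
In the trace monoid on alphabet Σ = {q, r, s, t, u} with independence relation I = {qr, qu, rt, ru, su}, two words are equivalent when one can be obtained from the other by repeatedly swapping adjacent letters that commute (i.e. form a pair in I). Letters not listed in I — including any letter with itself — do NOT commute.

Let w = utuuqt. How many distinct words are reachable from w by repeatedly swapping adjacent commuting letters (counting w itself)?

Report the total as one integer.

3

piece 0:u — minimal
piece 1:t rests on {0:u}
piece 2:u rests on {1:t}
piece 3:u rests on {2:u}
piece 4:q rests on {1:t}
piece 5:t rests on {3:u, 4:q}
minimal pieces: {0:u}
ways to finish when only these pieces remain (= sum over removing one remaining piece with nothing left below it):
  1 left: {5}→1
  2 left: {3,5}→1  {4,5}→1
  3 left: {2,3,5}→1  {3,4,5}→2
  4 left: {2,3,4,5}→3
  placing 0:u first → 3 extensions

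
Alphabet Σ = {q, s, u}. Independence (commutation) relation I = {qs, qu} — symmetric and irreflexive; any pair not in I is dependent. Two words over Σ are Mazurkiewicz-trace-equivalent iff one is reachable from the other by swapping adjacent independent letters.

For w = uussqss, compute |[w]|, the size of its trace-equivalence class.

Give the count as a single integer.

7

0(u) covers ∅
1(u) covers 0:u
2(s) covers 1:u
3(s) covers 2:s
4(q) covers ∅
5(s) covers 3:s
6(s) covers 5:s
floor of heap: 0:u, 4:q
completions by unplaced set U, small U first (add the entries for U minus each lowest piece of U):
  |U|=1: {4}:1  {6}:1
  |U|=2: {4,6}:2  {5,6}:1
  |U|=3: {3,5,6}:1  {4,5,6}:3
  |U|=4: {2,3,5,6}:1  {3,4,5,6}:4
  |U|=5: {1,2,3,5,6}:1  {2,3,4,5,6}:5
  start at 0(u): 6
  start at 4(q): 1
sum over floor = 7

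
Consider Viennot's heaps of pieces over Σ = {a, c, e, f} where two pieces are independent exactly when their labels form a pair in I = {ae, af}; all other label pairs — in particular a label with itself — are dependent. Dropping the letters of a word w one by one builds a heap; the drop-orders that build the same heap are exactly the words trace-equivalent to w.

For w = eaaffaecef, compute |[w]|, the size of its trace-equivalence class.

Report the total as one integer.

piece 0:e — minimal
piece 1:a — minimal
piece 2:a rests on {1:a}
piece 3:f rests on {0:e}
piece 4:f rests on {3:f}
piece 5:a rests on {2:a}
piece 6:e rests on {4:f}
piece 7:c rests on {5:a, 6:e}
piece 8:e rests on {7:c}
piece 9:f rests on {8:e}
minimal pieces: {0:e, 1:a}
ways to finish when only these pieces remain (= sum over removing one remaining piece with nothing left below it):
  1 left: {9}→1
  2 left: {8,9}→1
  3 left: {7,8,9}→1
  4 left: {5,7,8,9}→1  {6,7,8,9}→1
  5 left: {2,5,7,8,9}→1  {4,6,7,8,9}→1  {5,6,7,8,9}→2
  6 left: {1,2,5,7,8,9}→1  {2,5,6,7,8,9}→3  {3,4,6,7,8,9}→1  {4,5,6,7,8,9}→3
  7 left: {0,3,4,6,7,8,9}→1  {1,2,5,6,7,8,9}→4  {2,4,5,6,7,8,9}→6  {3,4,5,6,7,8,9}→4
  8 left: {0,3,4,5,6,7,8,9}→5  {1,2,4,5,6,7,8,9}→10  {2,3,4,5,6,7,8,9}→10
  placing 0:e first → 20 extensions
  placing 1:a first → 15 extensions
total linear extensions = 35

35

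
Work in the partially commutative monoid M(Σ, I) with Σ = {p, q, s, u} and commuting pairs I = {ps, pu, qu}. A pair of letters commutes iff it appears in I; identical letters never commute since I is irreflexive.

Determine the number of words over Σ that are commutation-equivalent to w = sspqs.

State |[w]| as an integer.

3

0(s) covers ∅
1(s) covers 0:s
2(p) covers ∅
3(q) covers 1:s, 2:p
4(s) covers 3:q
floor of heap: 0:s, 2:p
completions by unplaced set U, small U first (add the entries for U minus each lowest piece of U):
  |U|=1: {4}:1
  |U|=2: {3,4}:1
  |U|=3: {1,3,4}:1  {2,3,4}:1
  start at 0(s): 2
  start at 2(p): 1
sum over floor = 3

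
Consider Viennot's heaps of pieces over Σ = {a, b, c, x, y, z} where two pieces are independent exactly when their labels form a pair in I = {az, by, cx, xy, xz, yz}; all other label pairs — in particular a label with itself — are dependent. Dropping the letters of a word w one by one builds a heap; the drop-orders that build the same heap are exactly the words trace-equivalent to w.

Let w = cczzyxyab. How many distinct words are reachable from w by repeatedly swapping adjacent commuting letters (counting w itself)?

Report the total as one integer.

65

drop 0:c onto floor
drop 1:c onto {0:c}
drop 2:z onto {1:c}
drop 3:z onto {2:z}
drop 4:y onto {1:c}
drop 5:x onto floor
drop 6:y onto {4:y}
drop 7:a onto {5:x, 6:y}
drop 8:b onto {3:z, 7:a}
ground layer = {0:c, 5:x}
drop-orders for the pieces not yet dropped (sum over which currently-grounded one goes next):
  1 to go: {8} 1
  2 to go: {3,8} 1  {7,8} 1
  3 to go: {2,3,8} 1  {3,7,8} 2  {5,7,8} 1  {6,7,8} 1
  4 to go: {2,3,7,8} 3  {3,5,7,8} 3  {3,6,7,8} 3  {4,6,7,8} 1  {5,6,7,8} 2
  5 to go: {2,3,5,7,8} 6  {2,3,6,7,8} 6  {3,4,6,7,8} 4  {3,5,6,7,8} 8  {4,5,6,7,8} 3
  6 to go: {2,3,4,6,7,8} 10  {2,3,5,6,7,8} 20  {3,4,5,6,7,8} 15
  7 to go: {1,2,3,4,6,7,8} 10  {2,3,4,5,6,7,8} 45
  if 0:c drops first: 55 orders
  if 5:x drops first: 10 orders
heap linearizations: 65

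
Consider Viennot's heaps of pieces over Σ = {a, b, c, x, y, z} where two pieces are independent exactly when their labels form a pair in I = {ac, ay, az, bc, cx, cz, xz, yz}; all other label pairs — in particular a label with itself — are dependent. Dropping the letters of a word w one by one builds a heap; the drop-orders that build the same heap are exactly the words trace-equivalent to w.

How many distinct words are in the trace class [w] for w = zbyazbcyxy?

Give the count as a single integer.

18

0(z) covers ∅
1(b) covers 0:z
2(y) covers 1:b
3(a) covers 1:b
4(z) covers 1:b
5(b) covers 2:y, 3:a, 4:z
6(c) covers 2:y
7(y) covers 5:b, 6:c
8(x) covers 7:y
9(y) covers 8:x
floor of heap: 0:z
completions by unplaced set U, small U first (add the entries for U minus each lowest piece of U):
  |U|=1: {9}:1
  |U|=2: {8,9}:1
  |U|=3: {7,8,9}:1
  |U|=4: {5,7,8,9}:1  {6,7,8,9}:1
  |U|=5: {3,5,7,8,9}:1  {4,5,7,8,9}:1  {5,6,7,8,9}:2
  |U|=6: {2,5,6,7,8,9}:2  {3,4,5,7,8,9}:2  {3,5,6,7,8,9}:3  {4,5,6,7,8,9}:3
  |U|=7: {2,3,5,6,7,8,9}:5  {2,4,5,6,7,8,9}:5  {3,4,5,6,7,8,9}:8
  |U|=8: {2,3,4,5,6,7,8,9}:18
  start at 0(z): 18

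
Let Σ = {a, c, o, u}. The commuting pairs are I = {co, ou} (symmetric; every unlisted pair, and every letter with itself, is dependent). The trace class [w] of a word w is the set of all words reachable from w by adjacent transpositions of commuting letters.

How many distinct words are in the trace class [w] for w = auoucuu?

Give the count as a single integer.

6

drop 0:a onto floor
drop 1:u onto {0:a}
drop 2:o onto {0:a}
drop 3:u onto {1:u}
drop 4:c onto {3:u}
drop 5:u onto {4:c}
drop 6:u onto {5:u}
ground layer = {0:a}
drop-orders for the pieces not yet dropped (sum over which currently-grounded one goes next):
  1 to go: {2} 1  {6} 1
  2 to go: {2,6} 2  {5,6} 1
  3 to go: {2,5,6} 3  {4,5,6} 1
  4 to go: {2,4,5,6} 4  {3,4,5,6} 1
  5 to go: {1,3,4,5,6} 1  {2,3,4,5,6} 5
  if 0:a drops first: 6 orders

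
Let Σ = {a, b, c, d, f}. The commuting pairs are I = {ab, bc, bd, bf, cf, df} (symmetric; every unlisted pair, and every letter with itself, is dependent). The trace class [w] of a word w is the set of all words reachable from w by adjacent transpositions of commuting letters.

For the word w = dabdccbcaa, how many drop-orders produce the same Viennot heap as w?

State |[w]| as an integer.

45

#0=d has no predecessor
#1=a depends on [0:d]
#2=b has no predecessor
#3=d depends on [1:a]
#4=c depends on [3:d]
#5=c depends on [4:c]
#6=b depends on [2:b]
#7=c depends on [5:c]
#8=a depends on [7:c]
#9=a depends on [8:a]
sources: [0:d, 2:b]
N(rest) = Σ N(rest − s) over sources s of rest; N(one piece) = 1:
  size 1 → [6]=1  [9]=1
  size 2 → [2,6]=1  [6,9]=2  [8,9]=1
  size 3 → [2,6,9]=3  [6,8,9]=3  [7,8,9]=1
  size 4 → [2,6,8,9]=6  [5,7,8,9]=1  [6,7,8,9]=4
  size 5 → [2,6,7,8,9]=10  [4,5,7,8,9]=1  [5,6,7,8,9]=5
  size 6 → [2,5,6,7,8,9]=15  [3,4,5,7,8,9]=1  [4,5,6,7,8,9]=6
  size 7 → [1,3,4,5,7,8,9]=1  [2,4,5,6,7,8,9]=21  [3,4,5,6,7,8,9]=7
  size 8 → [0,1,3,4,5,7,8,9]=1  [1,3,4,5,6,7,8,9]=8  [2,3,4,5,6,7,8,9]=28
  first=0(d) contributes 36
  first=2(b) contributes 9
|[w]| = 45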